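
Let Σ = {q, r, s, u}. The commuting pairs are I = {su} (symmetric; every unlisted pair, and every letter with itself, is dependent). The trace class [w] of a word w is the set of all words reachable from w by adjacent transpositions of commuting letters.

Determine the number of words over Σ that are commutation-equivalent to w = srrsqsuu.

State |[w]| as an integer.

piece 0:s — minimal
piece 1:r rests on {0:s}
piece 2:r rests on {1:r}
piece 3:s rests on {2:r}
piece 4:q rests on {3:s}
piece 5:s rests on {4:q}
piece 6:u rests on {4:q}
piece 7:u rests on {6:u}
minimal pieces: {0:s}
ways to finish when only these pieces remain (= sum over removing one remaining piece with nothing left below it):
  1 left: {5}→1  {7}→1
  2 left: {5,7}→2  {6,7}→1
  3 left: {5,6,7}→3
  4 left: {4,5,6,7}→3
  5 left: {3,4,5,6,7}→3
  6 left: {2,3,4,5,6,7}→3
  placing 0:s first → 3 extensions

3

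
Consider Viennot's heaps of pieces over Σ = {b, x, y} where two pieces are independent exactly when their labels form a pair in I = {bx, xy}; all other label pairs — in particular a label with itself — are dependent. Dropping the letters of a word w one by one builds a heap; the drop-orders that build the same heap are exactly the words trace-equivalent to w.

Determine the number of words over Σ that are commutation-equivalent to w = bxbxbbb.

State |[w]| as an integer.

21

#0=b has no predecessor
#1=x has no predecessor
#2=b depends on [0:b]
#3=x depends on [1:x]
#4=b depends on [2:b]
#5=b depends on [4:b]
#6=b depends on [5:b]
sources: [0:b, 1:x]
N(rest) = Σ N(rest − s) over sources s of rest; N(one piece) = 1:
  size 1 → [3]=1  [6]=1
  size 2 → [1,3]=1  [3,6]=2  [5,6]=1
  size 3 → [1,3,6]=3  [3,5,6]=3  [4,5,6]=1
  size 4 → [1,3,5,6]=6  [2,4,5,6]=1  [3,4,5,6]=4
  size 5 → [0,2,4,5,6]=1  [1,3,4,5,6]=10  [2,3,4,5,6]=5
  first=0(b) contributes 15
  first=1(x) contributes 6
|[w]| = 21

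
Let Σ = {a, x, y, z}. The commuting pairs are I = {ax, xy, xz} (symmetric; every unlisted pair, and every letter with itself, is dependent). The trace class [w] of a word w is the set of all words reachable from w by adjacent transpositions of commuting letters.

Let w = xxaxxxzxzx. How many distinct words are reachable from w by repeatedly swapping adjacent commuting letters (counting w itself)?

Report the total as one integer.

120

0(x) covers ∅
1(x) covers 0:x
2(a) covers ∅
3(x) covers 1:x
4(x) covers 3:x
5(x) covers 4:x
6(z) covers 2:a
7(x) covers 5:x
8(z) covers 6:z
9(x) covers 7:x
floor of heap: 0:x, 2:a
completions by unplaced set U, small U first (add the entries for U minus each lowest piece of U):
  |U|=1: {8}:1  {9}:1
  |U|=2: {6,8}:1  {7,9}:1  {8,9}:2
  |U|=3: {2,6,8}:1  {5,7,9}:1  {6,8,9}:3  {7,8,9}:3
  |U|=4: {2,6,8,9}:4  {4,5,7,9}:1  {5,7,8,9}:4  {6,7,8,9}:6
  |U|=5: {2,6,7,8,9}:10  {3,4,5,7,9}:1  {4,5,7,8,9}:5  {5,6,7,8,9}:10
  |U|=6: {1,3,4,5,7,9}:1  {2,5,6,7,8,9}:20  {3,4,5,7,8,9}:6  {4,5,6,7,8,9}:15
  |U|=7: {0,1,3,4,5,7,9}:1  {1,3,4,5,7,8,9}:7  {2,4,5,6,7,8,9}:35  {3,4,5,6,7,8,9}:21
  |U|=8: {0,1,3,4,5,7,8,9}:8  {1,3,4,5,6,7,8,9}:28  {2,3,4,5,6,7,8,9}:56
  start at 0(x): 84
  start at 2(a): 36
sum over floor = 120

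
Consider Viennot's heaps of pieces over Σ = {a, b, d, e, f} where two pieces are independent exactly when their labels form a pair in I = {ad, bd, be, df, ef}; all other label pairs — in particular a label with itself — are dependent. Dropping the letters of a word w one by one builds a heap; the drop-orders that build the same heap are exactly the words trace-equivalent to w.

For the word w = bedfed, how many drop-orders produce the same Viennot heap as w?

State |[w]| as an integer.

0(b) covers ∅
1(e) covers ∅
2(d) covers 1:e
3(f) covers 0:b
4(e) covers 2:d
5(d) covers 4:e
floor of heap: 0:b, 1:e
completions by unplaced set U, small U first (add the entries for U minus each lowest piece of U):
  |U|=1: {3}:1  {5}:1
  |U|=2: {0,3}:1  {3,5}:2  {4,5}:1
  |U|=3: {0,3,5}:3  {2,4,5}:1  {3,4,5}:3
  |U|=4: {0,3,4,5}:6  {1,2,4,5}:1  {2,3,4,5}:4
  start at 0(b): 5
  start at 1(e): 10
sum over floor = 15

15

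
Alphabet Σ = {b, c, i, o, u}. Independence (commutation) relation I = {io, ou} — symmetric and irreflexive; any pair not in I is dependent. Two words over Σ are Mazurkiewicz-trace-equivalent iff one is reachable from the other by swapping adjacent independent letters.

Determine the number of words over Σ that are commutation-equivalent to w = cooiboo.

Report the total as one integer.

piece 0:c — minimal
piece 1:o rests on {0:c}
piece 2:o rests on {1:o}
piece 3:i rests on {0:c}
piece 4:b rests on {2:o, 3:i}
piece 5:o rests on {4:b}
piece 6:o rests on {5:o}
minimal pieces: {0:c}
ways to finish when only these pieces remain (= sum over removing one remaining piece with nothing left below it):
  1 left: {6}→1
  2 left: {5,6}→1
  3 left: {4,5,6}→1
  4 left: {2,4,5,6}→1  {3,4,5,6}→1
  5 left: {1,2,4,5,6}→1  {2,3,4,5,6}→2
  placing 0:c first → 3 extensions

3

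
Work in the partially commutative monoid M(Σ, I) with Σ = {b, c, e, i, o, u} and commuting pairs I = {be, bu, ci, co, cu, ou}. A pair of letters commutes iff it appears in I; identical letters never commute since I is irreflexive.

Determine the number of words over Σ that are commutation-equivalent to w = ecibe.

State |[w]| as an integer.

0(e) covers ∅
1(c) covers 0:e
2(i) covers 0:e
3(b) covers 1:c, 2:i
4(e) covers 1:c, 2:i
floor of heap: 0:e
completions by unplaced set U, small U first (add the entries for U minus each lowest piece of U):
  |U|=1: {3}:1  {4}:1
  |U|=2: {3,4}:2
  |U|=3: {1,3,4}:2  {2,3,4}:2
  start at 0(e): 4

4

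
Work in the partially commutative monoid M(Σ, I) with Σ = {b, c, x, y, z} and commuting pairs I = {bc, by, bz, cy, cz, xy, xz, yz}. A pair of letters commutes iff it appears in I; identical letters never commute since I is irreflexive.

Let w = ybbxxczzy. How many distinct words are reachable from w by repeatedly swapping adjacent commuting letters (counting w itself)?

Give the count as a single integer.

756

drop 0:y onto floor
drop 1:b onto floor
drop 2:b onto {1:b}
drop 3:x onto {2:b}
drop 4:x onto {3:x}
drop 5:c onto {4:x}
drop 6:z onto floor
drop 7:z onto {6:z}
drop 8:y onto {0:y}
ground layer = {0:y, 1:b, 6:z}
drop-orders for the pieces not yet dropped (sum over which currently-grounded one goes next):
  1 to go: {5} 1  {7} 1  {8} 1
  2 to go: {0,8} 1  {4,5} 1  {5,7} 2  {5,8} 2  {6,7} 1  {7,8} 2
  3 to go: {0,5,8} 3  {0,7,8} 3  {3,4,5} 1  {4,5,7} 3  {4,5,8} 3  {5,6,7} 3  {5,7,8} 6  {6,7,8} 3
  4 to go: {0,4,5,8} 6  {0,5,7,8} 12  {0,6,7,8} 6  {2,3,4,5} 1  {3,4,5,7} 4  {3,4,5,8} 4  {4,5,6,7} 6  {4,5,7,8} 12  {5,6,7,8} 12
  5 to go: {0,3,4,5,8} 10  {0,4,5,7,8} 30  {0,5,6,7,8} 30  {1,2,3,4,5} 1  {2,3,4,5,7} 5  {2,3,4,5,8} 5  {3,4,5,6,7} 10  {3,4,5,7,8} 20  {4,5,6,7,8} 30
  6 to go: {0,2,3,4,5,8} 15  {0,3,4,5,7,8} 60  {0,4,5,6,7,8} 90  {1,2,3,4,5,7} 6  {1,2,3,4,5,8} 6  {2,3,4,5,6,7} 15  {2,3,4,5,7,8} 30  {3,4,5,6,7,8} 60
  7 to go: {0,1,2,3,4,5,8} 21  {0,2,3,4,5,7,8} 105  {0,3,4,5,6,7,8} 210  {1,2,3,4,5,6,7} 21  {1,2,3,4,5,7,8} 42  {2,3,4,5,6,7,8} 105
  if 0:y drops first: 168 orders
  if 1:b drops first: 420 orders
  if 6:z drops first: 168 orders
heap linearizations: 756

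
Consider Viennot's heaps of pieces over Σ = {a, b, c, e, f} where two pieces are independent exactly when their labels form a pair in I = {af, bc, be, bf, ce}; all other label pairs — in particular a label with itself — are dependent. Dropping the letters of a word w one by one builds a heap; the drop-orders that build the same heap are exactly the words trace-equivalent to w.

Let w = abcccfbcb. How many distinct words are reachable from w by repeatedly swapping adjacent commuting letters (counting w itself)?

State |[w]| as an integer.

0(a) covers ∅
1(b) covers 0:a
2(c) covers 0:a
3(c) covers 2:c
4(c) covers 3:c
5(f) covers 4:c
6(b) covers 1:b
7(c) covers 5:f
8(b) covers 6:b
floor of heap: 0:a
completions by unplaced set U, small U first (add the entries for U minus each lowest piece of U):
  |U|=1: {7}:1  {8}:1
  |U|=2: {5,7}:1  {6,8}:1  {7,8}:2
  |U|=3: {1,6,8}:1  {4,5,7}:1  {5,7,8}:3  {6,7,8}:3
  |U|=4: {1,6,7,8}:4  {3,4,5,7}:1  {4,5,7,8}:4  {5,6,7,8}:6
  |U|=5: {1,5,6,7,8}:10  {2,3,4,5,7}:1  {3,4,5,7,8}:5  {4,5,6,7,8}:10
  |U|=6: {1,4,5,6,7,8}:20  {2,3,4,5,7,8}:6  {3,4,5,6,7,8}:15
  |U|=7: {1,3,4,5,6,7,8}:35  {2,3,4,5,6,7,8}:21
  start at 0(a): 56

56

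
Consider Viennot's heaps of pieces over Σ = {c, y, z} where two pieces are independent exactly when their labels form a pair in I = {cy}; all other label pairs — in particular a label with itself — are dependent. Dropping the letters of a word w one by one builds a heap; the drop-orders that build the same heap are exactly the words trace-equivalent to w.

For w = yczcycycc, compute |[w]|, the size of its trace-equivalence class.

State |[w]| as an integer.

drop 0:y onto floor
drop 1:c onto floor
drop 2:z onto {0:y, 1:c}
drop 3:c onto {2:z}
drop 4:y onto {2:z}
drop 5:c onto {3:c}
drop 6:y onto {4:y}
drop 7:c onto {5:c}
drop 8:c onto {7:c}
ground layer = {0:y, 1:c}
drop-orders for the pieces not yet dropped (sum over which currently-grounded one goes next):
  1 to go: {6} 1  {8} 1
  2 to go: {4,6} 1  {6,8} 2  {7,8} 1
  3 to go: {4,6,8} 3  {5,7,8} 1  {6,7,8} 3
  4 to go: {3,5,7,8} 1  {4,6,7,8} 6  {5,6,7,8} 4
  5 to go: {3,5,6,7,8} 5  {4,5,6,7,8} 10
  6 to go: {3,4,5,6,7,8} 15
  7 to go: {2,3,4,5,6,7,8} 15
  if 0:y drops first: 15 orders
  if 1:c drops first: 15 orders
heap linearizations: 30

30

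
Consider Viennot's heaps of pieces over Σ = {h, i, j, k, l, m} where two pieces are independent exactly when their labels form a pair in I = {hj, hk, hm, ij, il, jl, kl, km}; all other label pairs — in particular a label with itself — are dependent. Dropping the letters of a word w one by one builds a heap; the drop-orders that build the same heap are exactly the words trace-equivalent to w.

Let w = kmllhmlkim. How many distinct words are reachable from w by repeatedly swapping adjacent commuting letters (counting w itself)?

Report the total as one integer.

#0=k has no predecessor
#1=m has no predecessor
#2=l depends on [1:m]
#3=l depends on [2:l]
#4=h depends on [3:l]
#5=m depends on [3:l]
#6=l depends on [4:h, 5:m]
#7=k depends on [0:k]
#8=i depends on [4:h, 5:m, 7:k]
#9=m depends on [6:l, 8:i]
sources: [0:k, 1:m]
N(rest) = Σ N(rest − s) over sources s of rest; N(one piece) = 1:
  size 1 → [9]=1
  size 2 → [6,9]=1  [8,9]=1
  size 3 → [6,8,9]=2  [7,8,9]=1
  size 4 → [0,7,8,9]=1  [4,6,8,9]=2  [5,6,8,9]=2  [6,7,8,9]=3
  size 5 → [0,6,7,8,9]=4  [4,5,6,8,9]=4  [4,6,7,8,9]=5  [5,6,7,8,9]=5
  size 6 → [0,4,6,7,8,9]=9  [0,5,6,7,8,9]=9  [3,4,5,6,8,9]=4  [4,5,6,7,8,9]=14
  size 7 → [0,4,5,6,7,8,9]=32  [2,3,4,5,6,8,9]=4  [3,4,5,6,7,8,9]=18
  size 8 → [0,3,4,5,6,7,8,9]=50  [1,2,3,4,5,6,8,9]=4  [2,3,4,5,6,7,8,9]=22
  first=0(k) contributes 26
  first=1(m) contributes 72
|[w]| = 98

98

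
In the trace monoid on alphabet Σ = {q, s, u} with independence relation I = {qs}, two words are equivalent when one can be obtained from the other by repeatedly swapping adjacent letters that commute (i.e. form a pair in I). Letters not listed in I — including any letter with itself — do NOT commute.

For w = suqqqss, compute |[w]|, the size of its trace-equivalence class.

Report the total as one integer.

10

0(s) covers ∅
1(u) covers 0:s
2(q) covers 1:u
3(q) covers 2:q
4(q) covers 3:q
5(s) covers 1:u
6(s) covers 5:s
floor of heap: 0:s
completions by unplaced set U, small U first (add the entries for U minus each lowest piece of U):
  |U|=1: {4}:1  {6}:1
  |U|=2: {3,4}:1  {4,6}:2  {5,6}:1
  |U|=3: {2,3,4}:1  {3,4,6}:3  {4,5,6}:3
  |U|=4: {2,3,4,6}:4  {3,4,5,6}:6
  |U|=5: {2,3,4,5,6}:10
  start at 0(s): 10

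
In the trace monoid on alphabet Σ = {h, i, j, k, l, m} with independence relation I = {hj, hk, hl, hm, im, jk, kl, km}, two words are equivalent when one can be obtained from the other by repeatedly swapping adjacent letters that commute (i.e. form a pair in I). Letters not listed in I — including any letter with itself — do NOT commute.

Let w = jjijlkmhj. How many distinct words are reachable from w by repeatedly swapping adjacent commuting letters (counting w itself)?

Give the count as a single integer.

30

piece 0:j — minimal
piece 1:j rests on {0:j}
piece 2:i rests on {1:j}
piece 3:j rests on {2:i}
piece 4:l rests on {3:j}
piece 5:k rests on {2:i}
piece 6:m rests on {4:l}
piece 7:h rests on {2:i}
piece 8:j rests on {6:m}
minimal pieces: {0:j}
ways to finish when only these pieces remain (= sum over removing one remaining piece with nothing left below it):
  1 left: {5}→1  {7}→1  {8}→1
  2 left: {5,7}→2  {5,8}→2  {6,8}→1  {7,8}→2
  3 left: {4,6,8}→1  {5,6,8}→3  {5,7,8}→6  {6,7,8}→3
  4 left: {3,4,6,8}→1  {4,5,6,8}→4  {4,6,7,8}→4  {5,6,7,8}→12
  5 left: {3,4,5,6,8}→5  {3,4,6,7,8}→5  {4,5,6,7,8}→20
  6 left: {3,4,5,6,7,8}→30
  7 left: {2,3,4,5,6,7,8}→30
  placing 0:j first → 30 extensions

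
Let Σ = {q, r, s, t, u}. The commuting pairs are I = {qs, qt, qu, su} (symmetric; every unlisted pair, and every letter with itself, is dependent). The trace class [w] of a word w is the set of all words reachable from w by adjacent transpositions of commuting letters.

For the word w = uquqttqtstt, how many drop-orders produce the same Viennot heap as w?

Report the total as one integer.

165

#0=u has no predecessor
#1=q has no predecessor
#2=u depends on [0:u]
#3=q depends on [1:q]
#4=t depends on [2:u]
#5=t depends on [4:t]
#6=q depends on [3:q]
#7=t depends on [5:t]
#8=s depends on [7:t]
#9=t depends on [8:s]
#10=t depends on [9:t]
sources: [0:u, 1:q]
N(rest) = Σ N(rest − s) over sources s of rest; N(one piece) = 1:
  size 1 → [6]=1  [10]=1
  size 2 → [3,6]=1  [6,10]=2  [9,10]=1
  size 3 → [1,3,6]=1  [3,6,10]=3  [6,9,10]=3  [8,9,10]=1
  size 4 → [1,3,6,10]=4  [3,6,9,10]=6  [6,8,9,10]=4  [7,8,9,10]=1
  size 5 → [1,3,6,9,10]=10  [3,6,8,9,10]=10  [5,7,8,9,10]=1  [6,7,8,9,10]=5
  size 6 → [1,3,6,8,9,10]=20  [3,6,7,8,9,10]=15  [4,5,7,8,9,10]=1  [5,6,7,8,9,10]=6
  size 7 → [1,3,6,7,8,9,10]=35  [2,4,5,7,8,9,10]=1  [3,5,6,7,8,9,10]=21  [4,5,6,7,8,9,10]=7
  size 8 → [0,2,4,5,7,8,9,10]=1  [1,3,5,6,7,8,9,10]=56  [2,4,5,6,7,8,9,10]=8  [3,4,5,6,7,8,9,10]=28
  size 9 → [0,2,4,5,6,7,8,9,10]=9  [1,3,4,5,6,7,8,9,10]=84  [2,3,4,5,6,7,8,9,10]=36
  first=0(u) contributes 120
  first=1(q) contributes 45
|[w]| = 165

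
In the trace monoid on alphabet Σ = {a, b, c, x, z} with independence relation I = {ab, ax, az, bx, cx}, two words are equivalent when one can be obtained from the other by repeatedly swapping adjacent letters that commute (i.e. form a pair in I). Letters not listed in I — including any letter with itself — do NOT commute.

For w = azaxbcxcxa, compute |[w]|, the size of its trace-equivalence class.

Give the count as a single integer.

0(a) covers ∅
1(z) covers ∅
2(a) covers 0:a
3(x) covers 1:z
4(b) covers 1:z
5(c) covers 2:a, 4:b
6(x) covers 3:x
7(c) covers 5:c
8(x) covers 6:x
9(a) covers 7:c
floor of heap: 0:a, 1:z
completions by unplaced set U, small U first (add the entries for U minus each lowest piece of U):
  |U|=1: {8}:1  {9}:1
  |U|=2: {6,8}:1  {7,9}:1  {8,9}:2
  |U|=3: {3,6,8}:1  {5,7,9}:1  {6,8,9}:3  {7,8,9}:3
  |U|=4: {2,5,7,9}:1  {3,6,8,9}:4  {4,5,7,9}:1  {5,7,8,9}:4  {6,7,8,9}:6
  |U|=5: {0,2,5,7,9}:1  {2,4,5,7,9}:2  {2,5,7,8,9}:5  {3,6,7,8,9}:10  {4,5,7,8,9}:5  {5,6,7,8,9}:10
  |U|=6: {0,2,4,5,7,9}:3  {0,2,5,7,8,9}:6  {2,4,5,7,8,9}:12  {2,5,6,7,8,9}:15  {3,5,6,7,8,9}:20  {4,5,6,7,8,9}:15
  |U|=7: {0,2,4,5,7,8,9}:21  {0,2,5,6,7,8,9}:21  {2,3,5,6,7,8,9}:35  {2,4,5,6,7,8,9}:42  {3,4,5,6,7,8,9}:35
  |U|=8: {0,2,3,5,6,7,8,9}:56  {0,2,4,5,6,7,8,9}:84  {1,3,4,5,6,7,8,9}:35  {2,3,4,5,6,7,8,9}:112
  start at 0(a): 147
  start at 1(z): 252
sum over floor = 399

399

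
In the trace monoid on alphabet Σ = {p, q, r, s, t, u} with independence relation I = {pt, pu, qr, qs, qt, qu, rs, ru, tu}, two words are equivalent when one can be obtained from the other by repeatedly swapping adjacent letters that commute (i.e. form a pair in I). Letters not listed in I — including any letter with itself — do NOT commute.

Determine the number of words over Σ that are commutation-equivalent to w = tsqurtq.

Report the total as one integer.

0(t) covers ∅
1(s) covers 0:t
2(q) covers ∅
3(u) covers 1:s
4(r) covers 0:t
5(t) covers 1:s, 4:r
6(q) covers 2:q
floor of heap: 0:t, 2:q
completions by unplaced set U, small U first (add the entries for U minus each lowest piece of U):
  |U|=1: {3}:1  {5}:1  {6}:1
  |U|=2: {2,6}:1  {3,5}:2  {3,6}:2  {4,5}:1  {5,6}:2
  |U|=3: {1,3,5}:2  {2,3,6}:3  {2,5,6}:3  {3,4,5}:3  {3,5,6}:6  {4,5,6}:3
  |U|=4: {1,3,4,5}:5  {1,3,5,6}:8  {2,3,5,6}:12  {2,4,5,6}:6  {3,4,5,6}:12
  |U|=5: {0,1,3,4,5}:5  {1,2,3,5,6}:20  {1,3,4,5,6}:25  {2,3,4,5,6}:30
  start at 0(t): 75
  start at 2(q): 30
sum over floor = 105

105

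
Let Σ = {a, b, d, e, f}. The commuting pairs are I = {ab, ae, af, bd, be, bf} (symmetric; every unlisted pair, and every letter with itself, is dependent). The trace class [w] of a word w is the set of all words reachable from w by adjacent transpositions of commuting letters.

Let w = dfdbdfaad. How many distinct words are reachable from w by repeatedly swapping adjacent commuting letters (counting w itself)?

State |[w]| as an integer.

27

0(d) covers ∅
1(f) covers 0:d
2(d) covers 1:f
3(b) covers ∅
4(d) covers 2:d
5(f) covers 4:d
6(a) covers 4:d
7(a) covers 6:a
8(d) covers 5:f, 7:a
floor of heap: 0:d, 3:b
completions by unplaced set U, small U first (add the entries for U minus each lowest piece of U):
  |U|=1: {3}:1  {8}:1
  |U|=2: {3,8}:2  {5,8}:1  {7,8}:1
  |U|=3: {3,5,8}:3  {3,7,8}:3  {5,7,8}:2  {6,7,8}:1
  |U|=4: {3,5,7,8}:8  {3,6,7,8}:4  {5,6,7,8}:3
  |U|=5: {3,5,6,7,8}:15  {4,5,6,7,8}:3
  |U|=6: {2,4,5,6,7,8}:3  {3,4,5,6,7,8}:18
  |U|=7: {1,2,4,5,6,7,8}:3  {2,3,4,5,6,7,8}:21
  start at 0(d): 24
  start at 3(b): 3
sum over floor = 27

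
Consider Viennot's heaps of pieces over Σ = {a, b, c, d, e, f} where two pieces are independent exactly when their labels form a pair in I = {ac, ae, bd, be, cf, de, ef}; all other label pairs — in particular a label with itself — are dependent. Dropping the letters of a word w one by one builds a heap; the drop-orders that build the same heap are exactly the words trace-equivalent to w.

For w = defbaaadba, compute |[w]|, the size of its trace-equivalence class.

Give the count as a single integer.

20

piece 0:d — minimal
piece 1:e — minimal
piece 2:f rests on {0:d}
piece 3:b rests on {2:f}
piece 4:a rests on {3:b}
piece 5:a rests on {4:a}
piece 6:a rests on {5:a}
piece 7:d rests on {6:a}
piece 8:b rests on {6:a}
piece 9:a rests on {7:d, 8:b}
minimal pieces: {0:d, 1:e}
ways to finish when only these pieces remain (= sum over removing one remaining piece with nothing left below it):
  1 left: {1}→1  {9}→1
  2 left: {1,9}→2  {7,9}→1  {8,9}→1
  3 left: {1,7,9}→3  {1,8,9}→3  {7,8,9}→2
  4 left: {1,7,8,9}→8  {6,7,8,9}→2
  5 left: {1,6,7,8,9}→10  {5,6,7,8,9}→2
  6 left: {1,5,6,7,8,9}→12  {4,5,6,7,8,9}→2
  7 left: {1,4,5,6,7,8,9}→14  {3,4,5,6,7,8,9}→2
  8 left: {1,3,4,5,6,7,8,9}→16  {2,3,4,5,6,7,8,9}→2
  placing 0:d first → 18 extensions
  placing 1:e first → 2 extensions
total linear extensions = 20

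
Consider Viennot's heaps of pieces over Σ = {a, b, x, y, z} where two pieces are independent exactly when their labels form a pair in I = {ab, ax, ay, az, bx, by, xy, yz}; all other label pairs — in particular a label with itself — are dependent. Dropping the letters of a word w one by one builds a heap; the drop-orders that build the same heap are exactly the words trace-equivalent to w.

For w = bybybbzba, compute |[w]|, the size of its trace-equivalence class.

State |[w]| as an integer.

252

#0=b has no predecessor
#1=y has no predecessor
#2=b depends on [0:b]
#3=y depends on [1:y]
#4=b depends on [2:b]
#5=b depends on [4:b]
#6=z depends on [5:b]
#7=b depends on [6:z]
#8=a has no predecessor
sources: [0:b, 1:y, 8:a]
N(rest) = Σ N(rest − s) over sources s of rest; N(one piece) = 1:
  size 1 → [3]=1  [7]=1  [8]=1
  size 2 → [1,3]=1  [3,7]=2  [3,8]=2  [6,7]=1  [7,8]=2
  size 3 → [1,3,7]=3  [1,3,8]=3  [3,6,7]=3  [3,7,8]=6  [5,6,7]=1  [6,7,8]=3
  size 4 → [1,3,6,7]=6  [1,3,7,8]=12  [3,5,6,7]=4  [3,6,7,8]=12  [4,5,6,7]=1  [5,6,7,8]=4
  size 5 → [1,3,5,6,7]=10  [1,3,6,7,8]=30  [2,4,5,6,7]=1  [3,4,5,6,7]=5  [3,5,6,7,8]=20  [4,5,6,7,8]=5
  size 6 → [0,2,4,5,6,7]=1  [1,3,4,5,6,7]=15  [1,3,5,6,7,8]=60  [2,3,4,5,6,7]=6  [2,4,5,6,7,8]=6  [3,4,5,6,7,8]=30
  size 7 → [0,2,3,4,5,6,7]=7  [0,2,4,5,6,7,8]=7  [1,2,3,4,5,6,7]=21  [1,3,4,5,6,7,8]=105  [2,3,4,5,6,7,8]=42
  first=0(b) contributes 168
  first=1(y) contributes 56
  first=8(a) contributes 28
|[w]| = 252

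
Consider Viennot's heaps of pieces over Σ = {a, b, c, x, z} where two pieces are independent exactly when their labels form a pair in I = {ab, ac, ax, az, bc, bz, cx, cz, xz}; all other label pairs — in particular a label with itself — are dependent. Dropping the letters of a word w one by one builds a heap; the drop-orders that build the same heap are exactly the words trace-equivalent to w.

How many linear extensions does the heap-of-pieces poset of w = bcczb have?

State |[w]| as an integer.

0(b) covers ∅
1(c) covers ∅
2(c) covers 1:c
3(z) covers ∅
4(b) covers 0:b
floor of heap: 0:b, 1:c, 3:z
completions by unplaced set U, small U first (add the entries for U minus each lowest piece of U):
  |U|=1: {2}:1  {3}:1  {4}:1
  |U|=2: {0,4}:1  {1,2}:1  {2,3}:2  {2,4}:2  {3,4}:2
  |U|=3: {0,2,4}:3  {0,3,4}:3  {1,2,3}:3  {1,2,4}:3  {2,3,4}:6
  start at 0(b): 12
  start at 1(c): 12
  start at 3(z): 6
sum over floor = 30

30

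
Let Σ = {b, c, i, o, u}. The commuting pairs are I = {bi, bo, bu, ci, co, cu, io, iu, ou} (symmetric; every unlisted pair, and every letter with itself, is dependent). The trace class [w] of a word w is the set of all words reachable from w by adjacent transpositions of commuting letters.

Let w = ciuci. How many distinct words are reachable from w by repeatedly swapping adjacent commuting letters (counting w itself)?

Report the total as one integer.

30

#0=c has no predecessor
#1=i has no predecessor
#2=u has no predecessor
#3=c depends on [0:c]
#4=i depends on [1:i]
sources: [0:c, 1:i, 2:u]
N(rest) = Σ N(rest − s) over sources s of rest; N(one piece) = 1:
  size 1 → [2]=1  [3]=1  [4]=1
  size 2 → [0,3]=1  [1,4]=1  [2,3]=2  [2,4]=2  [3,4]=2
  size 3 → [0,2,3]=3  [0,3,4]=3  [1,2,4]=3  [1,3,4]=3  [2,3,4]=6
  first=0(c) contributes 12
  first=1(i) contributes 12
  first=2(u) contributes 6
|[w]| = 30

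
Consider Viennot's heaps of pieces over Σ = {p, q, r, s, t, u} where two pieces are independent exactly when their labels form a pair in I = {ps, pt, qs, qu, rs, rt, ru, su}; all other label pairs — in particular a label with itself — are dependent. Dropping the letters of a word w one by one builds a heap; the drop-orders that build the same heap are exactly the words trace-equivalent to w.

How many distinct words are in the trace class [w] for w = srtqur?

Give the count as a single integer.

0(s) covers ∅
1(r) covers ∅
2(t) covers 0:s
3(q) covers 1:r, 2:t
4(u) covers 2:t
5(r) covers 3:q
floor of heap: 0:s, 1:r
completions by unplaced set U, small U first (add the entries for U minus each lowest piece of U):
  |U|=1: {4}:1  {5}:1
  |U|=2: {3,5}:1  {4,5}:2
  |U|=3: {1,3,5}:1  {3,4,5}:3
  |U|=4: {1,3,4,5}:4  {2,3,4,5}:3
  start at 0(s): 7
  start at 1(r): 3
sum over floor = 10

10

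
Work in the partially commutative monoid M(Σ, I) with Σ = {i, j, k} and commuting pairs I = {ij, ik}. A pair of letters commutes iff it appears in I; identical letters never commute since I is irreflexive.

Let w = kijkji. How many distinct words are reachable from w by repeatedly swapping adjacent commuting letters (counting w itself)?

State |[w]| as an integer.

piece 0:k — minimal
piece 1:i — minimal
piece 2:j rests on {0:k}
piece 3:k rests on {2:j}
piece 4:j rests on {3:k}
piece 5:i rests on {1:i}
minimal pieces: {0:k, 1:i}
ways to finish when only these pieces remain (= sum over removing one remaining piece with nothing left below it):
  1 left: {4}→1  {5}→1
  2 left: {1,5}→1  {3,4}→1  {4,5}→2
  3 left: {1,4,5}→3  {2,3,4}→1  {3,4,5}→3
  4 left: {0,2,3,4}→1  {1,3,4,5}→6  {2,3,4,5}→4
  placing 0:k first → 10 extensions
  placing 1:i first → 5 extensions
total linear extensions = 15

15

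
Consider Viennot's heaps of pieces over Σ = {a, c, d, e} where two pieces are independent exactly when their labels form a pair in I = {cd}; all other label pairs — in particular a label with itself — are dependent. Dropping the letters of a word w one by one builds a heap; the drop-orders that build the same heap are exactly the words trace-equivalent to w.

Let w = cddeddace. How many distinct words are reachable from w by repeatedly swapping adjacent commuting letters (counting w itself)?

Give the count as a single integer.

3

#0=c has no predecessor
#1=d has no predecessor
#2=d depends on [1:d]
#3=e depends on [0:c, 2:d]
#4=d depends on [3:e]
#5=d depends on [4:d]
#6=a depends on [5:d]
#7=c depends on [6:a]
#8=e depends on [7:c]
sources: [0:c, 1:d]
N(rest) = Σ N(rest − s) over sources s of rest; N(one piece) = 1:
  size 1 → [8]=1
  size 2 → [7,8]=1
  size 3 → [6,7,8]=1
  size 4 → [5,6,7,8]=1
  size 5 → [4,5,6,7,8]=1
  size 6 → [3,4,5,6,7,8]=1
  size 7 → [0,3,4,5,6,7,8]=1  [2,3,4,5,6,7,8]=1
  first=0(c) contributes 1
  first=1(d) contributes 2
|[w]| = 3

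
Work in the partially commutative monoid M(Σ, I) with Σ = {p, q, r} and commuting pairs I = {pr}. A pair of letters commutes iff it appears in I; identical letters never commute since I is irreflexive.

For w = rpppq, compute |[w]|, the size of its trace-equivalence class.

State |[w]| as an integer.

drop 0:r onto floor
drop 1:p onto floor
drop 2:p onto {1:p}
drop 3:p onto {2:p}
drop 4:q onto {0:r, 3:p}
ground layer = {0:r, 1:p}
drop-orders for the pieces not yet dropped (sum over which currently-grounded one goes next):
  1 to go: {4} 1
  2 to go: {0,4} 1  {3,4} 1
  3 to go: {0,3,4} 2  {2,3,4} 1
  if 0:r drops first: 1 orders
  if 1:p drops first: 3 orders
heap linearizations: 4

4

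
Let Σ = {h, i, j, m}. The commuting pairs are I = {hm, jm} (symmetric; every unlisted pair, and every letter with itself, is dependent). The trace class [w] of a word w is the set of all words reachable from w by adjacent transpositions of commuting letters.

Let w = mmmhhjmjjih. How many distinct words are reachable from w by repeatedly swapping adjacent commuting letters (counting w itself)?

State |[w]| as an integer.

126

drop 0:m onto floor
drop 1:m onto {0:m}
drop 2:m onto {1:m}
drop 3:h onto floor
drop 4:h onto {3:h}
drop 5:j onto {4:h}
drop 6:m onto {2:m}
drop 7:j onto {5:j}
drop 8:j onto {7:j}
drop 9:i onto {6:m, 8:j}
drop 10:h onto {9:i}
ground layer = {0:m, 3:h}
drop-orders for the pieces not yet dropped (sum over which currently-grounded one goes next):
  1 to go: {10} 1
  2 to go: {9,10} 1
  3 to go: {6,9,10} 1  {8,9,10} 1
  4 to go: {2,6,9,10} 1  {6,8,9,10} 2  {7,8,9,10} 1
  5 to go: {1,2,6,9,10} 1  {2,6,8,9,10} 3  {5,7,8,9,10} 1  {6,7,8,9,10} 3
  6 to go: {0,1,2,6,9,10} 1  {1,2,6,8,9,10} 4  {2,6,7,8,9,10} 6  {4,5,7,8,9,10} 1  {5,6,7,8,9,10} 4
  7 to go: {0,1,2,6,8,9,10} 5  {1,2,6,7,8,9,10} 10  {2,5,6,7,8,9,10} 10  {3,4,5,7,8,9,10} 1  {4,5,6,7,8,9,10} 5
  8 to go: {0,1,2,6,7,8,9,10} 15  {1,2,5,6,7,8,9,10} 20  {2,4,5,6,7,8,9,10} 15  {3,4,5,6,7,8,9,10} 6
  9 to go: {0,1,2,5,6,7,8,9,10} 35  {1,2,4,5,6,7,8,9,10} 35  {2,3,4,5,6,7,8,9,10} 21
  if 0:m drops first: 56 orders
  if 3:h drops first: 70 orders
heap linearizations: 126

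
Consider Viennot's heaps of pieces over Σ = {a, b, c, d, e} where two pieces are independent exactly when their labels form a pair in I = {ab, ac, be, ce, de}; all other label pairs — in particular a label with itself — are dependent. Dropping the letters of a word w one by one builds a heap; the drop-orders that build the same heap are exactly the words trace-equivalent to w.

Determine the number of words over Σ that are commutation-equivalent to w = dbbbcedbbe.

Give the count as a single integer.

45

piece 0:d — minimal
piece 1:b rests on {0:d}
piece 2:b rests on {1:b}
piece 3:b rests on {2:b}
piece 4:c rests on {3:b}
piece 5:e — minimal
piece 6:d rests on {4:c}
piece 7:b rests on {6:d}
piece 8:b rests on {7:b}
piece 9:e rests on {5:e}
minimal pieces: {0:d, 5:e}
ways to finish when only these pieces remain (= sum over removing one remaining piece with nothing left below it):
  1 left: {8}→1  {9}→1
  2 left: {5,9}→1  {7,8}→1  {8,9}→2
  3 left: {5,8,9}→3  {6,7,8}→1  {7,8,9}→3
  4 left: {4,6,7,8}→1  {5,7,8,9}→6  {6,7,8,9}→4
  5 left: {3,4,6,7,8}→1  {4,6,7,8,9}→5  {5,6,7,8,9}→10
  6 left: {2,3,4,6,7,8}→1  {3,4,6,7,8,9}→6  {4,5,6,7,8,9}→15
  7 left: {1,2,3,4,6,7,8}→1  {2,3,4,6,7,8,9}→7  {3,4,5,6,7,8,9}→21
  8 left: {0,1,2,3,4,6,7,8}→1  {1,2,3,4,6,7,8,9}→8  {2,3,4,5,6,7,8,9}→28
  placing 0:d first → 36 extensions
  placing 5:e first → 9 extensions
total linear extensions = 45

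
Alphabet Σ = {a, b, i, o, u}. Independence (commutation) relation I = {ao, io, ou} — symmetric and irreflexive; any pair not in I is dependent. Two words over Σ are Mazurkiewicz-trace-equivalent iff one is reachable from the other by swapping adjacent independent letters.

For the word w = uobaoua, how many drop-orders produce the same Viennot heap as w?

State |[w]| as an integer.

8

drop 0:u onto floor
drop 1:o onto floor
drop 2:b onto {0:u, 1:o}
drop 3:a onto {2:b}
drop 4:o onto {2:b}
drop 5:u onto {3:a}
drop 6:a onto {5:u}
ground layer = {0:u, 1:o}
drop-orders for the pieces not yet dropped (sum over which currently-grounded one goes next):
  1 to go: {4} 1  {6} 1
  2 to go: {4,6} 2  {5,6} 1
  3 to go: {3,5,6} 1  {4,5,6} 3
  4 to go: {3,4,5,6} 4
  5 to go: {2,3,4,5,6} 4
  if 0:u drops first: 4 orders
  if 1:o drops first: 4 orders
heap linearizations: 8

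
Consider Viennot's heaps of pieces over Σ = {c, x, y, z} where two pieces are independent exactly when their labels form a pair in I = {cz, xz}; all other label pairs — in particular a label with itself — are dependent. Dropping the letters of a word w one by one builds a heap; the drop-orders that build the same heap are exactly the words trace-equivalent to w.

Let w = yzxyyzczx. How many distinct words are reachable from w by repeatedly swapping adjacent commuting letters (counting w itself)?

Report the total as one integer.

#0=y has no predecessor
#1=z depends on [0:y]
#2=x depends on [0:y]
#3=y depends on [1:z, 2:x]
#4=y depends on [3:y]
#5=z depends on [4:y]
#6=c depends on [4:y]
#7=z depends on [5:z]
#8=x depends on [6:c]
sources: [0:y]
N(rest) = Σ N(rest − s) over sources s of rest; N(one piece) = 1:
  size 1 → [7]=1  [8]=1
  size 2 → [5,7]=1  [6,8]=1  [7,8]=2
  size 3 → [5,7,8]=3  [6,7,8]=3
  size 4 → [5,6,7,8]=6
  size 5 → [4,5,6,7,8]=6
  size 6 → [3,4,5,6,7,8]=6
  size 7 → [1,3,4,5,6,7,8]=6  [2,3,4,5,6,7,8]=6
  first=0(y) contributes 12

12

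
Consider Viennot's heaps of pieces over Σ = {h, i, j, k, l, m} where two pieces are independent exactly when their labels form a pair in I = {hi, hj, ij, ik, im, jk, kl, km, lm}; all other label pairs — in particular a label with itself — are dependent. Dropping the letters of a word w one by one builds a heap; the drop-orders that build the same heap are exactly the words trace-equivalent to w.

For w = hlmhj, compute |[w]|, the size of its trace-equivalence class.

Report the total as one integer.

4

piece 0:h — minimal
piece 1:l rests on {0:h}
piece 2:m rests on {0:h}
piece 3:h rests on {1:l, 2:m}
piece 4:j rests on {1:l, 2:m}
minimal pieces: {0:h}
ways to finish when only these pieces remain (= sum over removing one remaining piece with nothing left below it):
  1 left: {3}→1  {4}→1
  2 left: {3,4}→2
  3 left: {1,3,4}→2  {2,3,4}→2
  placing 0:h first → 4 extensions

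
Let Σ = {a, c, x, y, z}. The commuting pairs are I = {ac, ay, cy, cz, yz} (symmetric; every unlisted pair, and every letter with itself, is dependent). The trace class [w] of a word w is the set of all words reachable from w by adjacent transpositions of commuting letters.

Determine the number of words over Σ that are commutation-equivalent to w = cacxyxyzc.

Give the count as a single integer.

18

#0=c has no predecessor
#1=a has no predecessor
#2=c depends on [0:c]
#3=x depends on [1:a, 2:c]
#4=y depends on [3:x]
#5=x depends on [4:y]
#6=y depends on [5:x]
#7=z depends on [5:x]
#8=c depends on [5:x]
sources: [0:c, 1:a]
N(rest) = Σ N(rest − s) over sources s of rest; N(one piece) = 1:
  size 1 → [6]=1  [7]=1  [8]=1
  size 2 → [6,7]=2  [6,8]=2  [7,8]=2
  size 3 → [6,7,8]=6
  size 4 → [5,6,7,8]=6
  size 5 → [4,5,6,7,8]=6
  size 6 → [3,4,5,6,7,8]=6
  size 7 → [1,3,4,5,6,7,8]=6  [2,3,4,5,6,7,8]=6
  first=0(c) contributes 12
  first=1(a) contributes 6
|[w]| = 18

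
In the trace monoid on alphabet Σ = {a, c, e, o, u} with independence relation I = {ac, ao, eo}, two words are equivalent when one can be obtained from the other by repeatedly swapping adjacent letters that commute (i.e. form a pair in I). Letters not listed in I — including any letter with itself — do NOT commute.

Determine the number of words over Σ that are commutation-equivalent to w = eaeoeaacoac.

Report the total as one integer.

115

0(e) covers ∅
1(a) covers 0:e
2(e) covers 1:a
3(o) covers ∅
4(e) covers 2:e
5(a) covers 4:e
6(a) covers 5:a
7(c) covers 3:o, 4:e
8(o) covers 7:c
9(a) covers 6:a
10(c) covers 8:o
floor of heap: 0:e, 3:o
completions by unplaced set U, small U first (add the entries for U minus each lowest piece of U):
  |U|=1: {9}:1  {10}:1
  |U|=2: {6,9}:1  {8,10}:1  {9,10}:2
  |U|=3: {5,6,9}:1  {6,9,10}:3  {7,8,10}:1  {8,9,10}:3
  |U|=4: {3,7,8,10}:1  {5,6,9,10}:4  {6,8,9,10}:6  {7,8,9,10}:4
  |U|=5: {3,7,8,9,10}:5  {5,6,8,9,10}:10  {6,7,8,9,10}:10
  |U|=6: {3,6,7,8,9,10}:15  {5,6,7,8,9,10}:20
  |U|=7: {3,5,6,7,8,9,10}:35  {4,5,6,7,8,9,10}:20
  |U|=8: {2,4,5,6,7,8,9,10}:20  {3,4,5,6,7,8,9,10}:55
  |U|=9: {1,2,4,5,6,7,8,9,10}:20  {2,3,4,5,6,7,8,9,10}:75
  start at 0(e): 95
  start at 3(o): 20
sum over floor = 115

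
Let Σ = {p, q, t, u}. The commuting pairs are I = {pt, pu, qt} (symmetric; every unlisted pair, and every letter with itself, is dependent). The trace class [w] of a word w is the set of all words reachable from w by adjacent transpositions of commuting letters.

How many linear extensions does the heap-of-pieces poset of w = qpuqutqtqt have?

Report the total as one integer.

20

piece 0:q — minimal
piece 1:p rests on {0:q}
piece 2:u rests on {0:q}
piece 3:q rests on {1:p, 2:u}
piece 4:u rests on {3:q}
piece 5:t rests on {4:u}
piece 6:q rests on {4:u}
piece 7:t rests on {5:t}
piece 8:q rests on {6:q}
piece 9:t rests on {7:t}
minimal pieces: {0:q}
ways to finish when only these pieces remain (= sum over removing one remaining piece with nothing left below it):
  1 left: {8}→1  {9}→1
  2 left: {6,8}→1  {7,9}→1  {8,9}→2
  3 left: {5,7,9}→1  {6,8,9}→3  {7,8,9}→3
  4 left: {5,7,8,9}→4  {6,7,8,9}→6
  5 left: {5,6,7,8,9}→10
  6 left: {4,5,6,7,8,9}→10
  7 left: {3,4,5,6,7,8,9}→10
  8 left: {1,3,4,5,6,7,8,9}→10  {2,3,4,5,6,7,8,9}→10
  placing 0:q first → 20 extensions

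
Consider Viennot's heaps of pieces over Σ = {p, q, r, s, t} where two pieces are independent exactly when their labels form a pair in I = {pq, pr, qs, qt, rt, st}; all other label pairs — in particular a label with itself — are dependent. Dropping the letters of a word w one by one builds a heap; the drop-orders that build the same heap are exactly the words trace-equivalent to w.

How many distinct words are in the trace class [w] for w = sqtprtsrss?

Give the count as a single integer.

drop 0:s onto floor
drop 1:q onto floor
drop 2:t onto floor
drop 3:p onto {0:s, 2:t}
drop 4:r onto {0:s, 1:q}
drop 5:t onto {3:p}
drop 6:s onto {3:p, 4:r}
drop 7:r onto {6:s}
drop 8:s onto {7:r}
drop 9:s onto {8:s}
ground layer = {0:s, 1:q, 2:t}
drop-orders for the pieces not yet dropped (sum over which currently-grounded one goes next):
  1 to go: {5} 1  {9} 1
  2 to go: {5,9} 2  {8,9} 1
  3 to go: {5,8,9} 3  {7,8,9} 1
  4 to go: {5,7,8,9} 4  {6,7,8,9} 1
  5 to go: {4,6,7,8,9} 1  {5,6,7,8,9} 5
  6 to go: {1,4,6,7,8,9} 1  {3,5,6,7,8,9} 5  {4,5,6,7,8,9} 6
  7 to go: {1,4,5,6,7,8,9} 7  {2,3,5,6,7,8,9} 5  {3,4,5,6,7,8,9} 11
  8 to go: {0,3,4,5,6,7,8,9} 11  {1,3,4,5,6,7,8,9} 18  {2,3,4,5,6,7,8,9} 16
  if 0:s drops first: 34 orders
  if 1:q drops first: 27 orders
  if 2:t drops first: 29 orders
heap linearizations: 90

90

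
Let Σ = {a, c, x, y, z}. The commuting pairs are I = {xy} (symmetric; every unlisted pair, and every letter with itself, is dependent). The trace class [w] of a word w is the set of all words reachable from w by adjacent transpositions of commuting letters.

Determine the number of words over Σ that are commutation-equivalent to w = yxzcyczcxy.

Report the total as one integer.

4

0(y) covers ∅
1(x) covers ∅
2(z) covers 0:y, 1:x
3(c) covers 2:z
4(y) covers 3:c
5(c) covers 4:y
6(z) covers 5:c
7(c) covers 6:z
8(x) covers 7:c
9(y) covers 7:c
floor of heap: 0:y, 1:x
completions by unplaced set U, small U first (add the entries for U minus each lowest piece of U):
  |U|=1: {8}:1  {9}:1
  |U|=2: {8,9}:2
  |U|=3: {7,8,9}:2
  |U|=4: {6,7,8,9}:2
  |U|=5: {5,6,7,8,9}:2
  |U|=6: {4,5,6,7,8,9}:2
  |U|=7: {3,4,5,6,7,8,9}:2
  |U|=8: {2,3,4,5,6,7,8,9}:2
  start at 0(y): 2
  start at 1(x): 2
sum over floor = 4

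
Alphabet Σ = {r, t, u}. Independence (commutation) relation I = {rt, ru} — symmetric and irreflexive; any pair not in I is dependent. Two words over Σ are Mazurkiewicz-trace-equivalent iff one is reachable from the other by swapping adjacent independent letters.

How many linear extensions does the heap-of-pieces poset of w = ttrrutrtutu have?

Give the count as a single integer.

drop 0:t onto floor
drop 1:t onto {0:t}
drop 2:r onto floor
drop 3:r onto {2:r}
drop 4:u onto {1:t}
drop 5:t onto {4:u}
drop 6:r onto {3:r}
drop 7:t onto {5:t}
drop 8:u onto {7:t}
drop 9:t onto {8:u}
drop 10:u onto {9:t}
ground layer = {0:t, 2:r}
drop-orders for the pieces not yet dropped (sum over which currently-grounded one goes next):
  1 to go: {6} 1  {10} 1
  2 to go: {3,6} 1  {6,10} 2  {9,10} 1
  3 to go: {2,3,6} 1  {3,6,10} 3  {6,9,10} 3  {8,9,10} 1
  4 to go: {2,3,6,10} 4  {3,6,9,10} 6  {6,8,9,10} 4  {7,8,9,10} 1
  5 to go: {2,3,6,9,10} 10  {3,6,8,9,10} 10  {5,7,8,9,10} 1  {6,7,8,9,10} 5
  6 to go: {2,3,6,8,9,10} 20  {3,6,7,8,9,10} 15  {4,5,7,8,9,10} 1  {5,6,7,8,9,10} 6
  7 to go: {1,4,5,7,8,9,10} 1  {2,3,6,7,8,9,10} 35  {3,5,6,7,8,9,10} 21  {4,5,6,7,8,9,10} 7
  8 to go: {0,1,4,5,7,8,9,10} 1  {1,4,5,6,7,8,9,10} 8  {2,3,5,6,7,8,9,10} 56  {3,4,5,6,7,8,9,10} 28
  9 to go: {0,1,4,5,6,7,8,9,10} 9  {1,3,4,5,6,7,8,9,10} 36  {2,3,4,5,6,7,8,9,10} 84
  if 0:t drops first: 120 orders
  if 2:r drops first: 45 orders
heap linearizations: 165

165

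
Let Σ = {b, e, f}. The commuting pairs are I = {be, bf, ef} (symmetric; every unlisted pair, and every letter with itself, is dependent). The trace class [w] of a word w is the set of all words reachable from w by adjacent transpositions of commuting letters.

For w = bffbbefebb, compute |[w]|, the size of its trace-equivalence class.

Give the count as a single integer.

2520

drop 0:b onto floor
drop 1:f onto floor
drop 2:f onto {1:f}
drop 3:b onto {0:b}
drop 4:b onto {3:b}
drop 5:e onto floor
drop 6:f onto {2:f}
drop 7:e onto {5:e}
drop 8:b onto {4:b}
drop 9:b onto {8:b}
ground layer = {0:b, 1:f, 5:e}
drop-orders for the pieces not yet dropped (sum over which currently-grounded one goes next):
  1 to go: {6} 1  {7} 1  {9} 1
  2 to go: {2,6} 1  {5,7} 1  {6,7} 2  {6,9} 2  {7,9} 2  {8,9} 1
  3 to go: {1,2,6} 1  {2,6,7} 3  {2,6,9} 3  {4,8,9} 1  {5,6,7} 3  {5,7,9} 3  {6,7,9} 6  {6,8,9} 3  {7,8,9} 3
  4 to go: {1,2,6,7} 4  {1,2,6,9} 4  {2,5,6,7} 6  {2,6,7,9} 12  {2,6,8,9} 6  {3,4,8,9} 1  {4,6,8,9} 4  {4,7,8,9} 4  {5,6,7,9} 12  {5,7,8,9} 6  {6,7,8,9} 12
  5 to go: {0,3,4,8,9} 1  {1,2,5,6,7} 10  {1,2,6,7,9} 20  {1,2,6,8,9} 10  {2,4,6,8,9} 10  {2,5,6,7,9} 30  {2,6,7,8,9} 30  {3,4,6,8,9} 5  {3,4,7,8,9} 5  {4,5,7,8,9} 10  {4,6,7,8,9} 20  {5,6,7,8,9} 30
  6 to go: {0,3,4,6,8,9} 6  {0,3,4,7,8,9} 6  {1,2,4,6,8,9} 20  {1,2,5,6,7,9} 60  {1,2,6,7,8,9} 60  {2,3,4,6,8,9} 15  {2,4,6,7,8,9} 60  {2,5,6,7,8,9} 90  {3,4,5,7,8,9} 15  {3,4,6,7,8,9} 30  {4,5,6,7,8,9} 60
  7 to go: {0,2,3,4,6,8,9} 21  {0,3,4,5,7,8,9} 21  {0,3,4,6,7,8,9} 42  {1,2,3,4,6,8,9} 35  {1,2,4,6,7,8,9} 140  {1,2,5,6,7,8,9} 210  {2,3,4,6,7,8,9} 105  {2,4,5,6,7,8,9} 210  {3,4,5,6,7,8,9} 105
  8 to go: {0,1,2,3,4,6,8,9} 56  {0,2,3,4,6,7,8,9} 168  {0,3,4,5,6,7,8,9} 168  {1,2,3,4,6,7,8,9} 280  {1,2,4,5,6,7,8,9} 560  {2,3,4,5,6,7,8,9} 420
  if 0:b drops first: 1260 orders
  if 1:f drops first: 756 orders
  if 5:e drops first: 504 orders
heap linearizations: 2520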